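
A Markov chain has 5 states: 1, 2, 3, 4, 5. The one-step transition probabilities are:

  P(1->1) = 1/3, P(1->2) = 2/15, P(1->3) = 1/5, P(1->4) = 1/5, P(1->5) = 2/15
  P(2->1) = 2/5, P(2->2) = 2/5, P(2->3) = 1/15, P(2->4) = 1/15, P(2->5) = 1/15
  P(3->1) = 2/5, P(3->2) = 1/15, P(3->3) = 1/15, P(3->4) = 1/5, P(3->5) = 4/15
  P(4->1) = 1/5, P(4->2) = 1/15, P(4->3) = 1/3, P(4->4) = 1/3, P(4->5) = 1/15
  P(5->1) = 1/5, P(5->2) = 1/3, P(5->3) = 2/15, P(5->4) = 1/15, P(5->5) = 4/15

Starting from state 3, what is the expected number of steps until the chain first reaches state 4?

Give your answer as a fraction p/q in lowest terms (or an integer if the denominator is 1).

Let h_i = expected steps to first reach 4 from state i.
Boundary: h_4 = 0.
First-step equations for the other states:
  h_1 = 1 + 1/3*h_1 + 2/15*h_2 + 1/5*h_3 + 1/5*h_4 + 2/15*h_5
  h_2 = 1 + 2/5*h_1 + 2/5*h_2 + 1/15*h_3 + 1/15*h_4 + 1/15*h_5
  h_3 = 1 + 2/5*h_1 + 1/15*h_2 + 1/15*h_3 + 1/5*h_4 + 4/15*h_5
  h_5 = 1 + 1/5*h_1 + 1/3*h_2 + 2/15*h_3 + 1/15*h_4 + 4/15*h_5

Substituting h_4 = 0 and rearranging gives the linear system (I - Q) h = 1:
  [2/3, -2/15, -1/5, -2/15] . (h_1, h_2, h_3, h_5) = 1
  [-2/5, 3/5, -1/15, -1/15] . (h_1, h_2, h_3, h_5) = 1
  [-2/5, -1/15, 14/15, -4/15] . (h_1, h_2, h_3, h_5) = 1
  [-1/5, -1/3, -2/15, 11/15] . (h_1, h_2, h_3, h_5) = 1

Solving yields:
  h_1 = 37365/5621
  h_2 = 43425/5621
  h_3 = 37845/5621
  h_5 = 44475/5621

Starting state is 3, so the expected hitting time is h_3 = 37845/5621.

Answer: 37845/5621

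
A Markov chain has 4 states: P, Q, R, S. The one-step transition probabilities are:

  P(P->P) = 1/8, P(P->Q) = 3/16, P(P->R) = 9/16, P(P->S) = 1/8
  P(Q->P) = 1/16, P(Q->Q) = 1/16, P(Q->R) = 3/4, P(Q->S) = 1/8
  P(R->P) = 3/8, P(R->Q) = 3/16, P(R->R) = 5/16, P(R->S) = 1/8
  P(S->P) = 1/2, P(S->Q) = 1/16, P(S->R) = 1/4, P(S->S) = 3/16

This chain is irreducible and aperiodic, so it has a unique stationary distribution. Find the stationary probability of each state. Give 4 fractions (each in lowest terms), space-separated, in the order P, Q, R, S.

Answer: 1487/5400 41/270 791/1800 2/15

Derivation:
The stationary distribution satisfies pi = pi * P, i.e.:
  pi_P = 1/8*pi_P + 1/16*pi_Q + 3/8*pi_R + 1/2*pi_S
  pi_Q = 3/16*pi_P + 1/16*pi_Q + 3/16*pi_R + 1/16*pi_S
  pi_R = 9/16*pi_P + 3/4*pi_Q + 5/16*pi_R + 1/4*pi_S
  pi_S = 1/8*pi_P + 1/8*pi_Q + 1/8*pi_R + 3/16*pi_S
with normalization: pi_P + pi_Q + pi_R + pi_S = 1.

Using the first 3 balance equations plus normalization, the linear system A*pi = b is:
  [-7/8, 1/16, 3/8, 1/2] . pi = 0
  [3/16, -15/16, 3/16, 1/16] . pi = 0
  [9/16, 3/4, -11/16, 1/4] . pi = 0
  [1, 1, 1, 1] . pi = 1

Solving yields:
  pi_P = 1487/5400
  pi_Q = 41/270
  pi_R = 791/1800
  pi_S = 2/15

Verification (pi * P):
  1487/5400*1/8 + 41/270*1/16 + 791/1800*3/8 + 2/15*1/2 = 1487/5400 = pi_P  (ok)
  1487/5400*3/16 + 41/270*1/16 + 791/1800*3/16 + 2/15*1/16 = 41/270 = pi_Q  (ok)
  1487/5400*9/16 + 41/270*3/4 + 791/1800*5/16 + 2/15*1/4 = 791/1800 = pi_R  (ok)
  1487/5400*1/8 + 41/270*1/8 + 791/1800*1/8 + 2/15*3/16 = 2/15 = pi_S  (ok)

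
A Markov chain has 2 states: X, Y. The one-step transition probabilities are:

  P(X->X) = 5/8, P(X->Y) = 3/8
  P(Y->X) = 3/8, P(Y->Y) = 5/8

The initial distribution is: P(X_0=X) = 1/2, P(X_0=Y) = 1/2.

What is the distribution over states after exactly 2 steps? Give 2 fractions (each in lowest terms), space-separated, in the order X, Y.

Propagating the distribution step by step (d_{t+1} = d_t * P):
d_0 = (X=1/2, Y=1/2)
  d_1[X] = 1/2*5/8 + 1/2*3/8 = 1/2
  d_1[Y] = 1/2*3/8 + 1/2*5/8 = 1/2
d_1 = (X=1/2, Y=1/2)
  d_2[X] = 1/2*5/8 + 1/2*3/8 = 1/2
  d_2[Y] = 1/2*3/8 + 1/2*5/8 = 1/2
d_2 = (X=1/2, Y=1/2)

Answer: 1/2 1/2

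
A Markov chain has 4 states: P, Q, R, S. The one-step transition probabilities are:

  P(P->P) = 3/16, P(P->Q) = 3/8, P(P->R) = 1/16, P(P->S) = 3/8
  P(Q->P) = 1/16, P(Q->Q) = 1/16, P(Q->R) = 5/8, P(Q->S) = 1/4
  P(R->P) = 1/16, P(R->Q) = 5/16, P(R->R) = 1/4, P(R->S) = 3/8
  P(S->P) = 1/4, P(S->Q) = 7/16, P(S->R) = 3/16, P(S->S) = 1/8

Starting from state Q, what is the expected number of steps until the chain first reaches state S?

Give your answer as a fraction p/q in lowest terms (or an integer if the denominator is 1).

Answer: 2464/769

Derivation:
Let h_i = expected steps to first reach S from state i.
Boundary: h_S = 0.
First-step equations for the other states:
  h_P = 1 + 3/16*h_P + 3/8*h_Q + 1/16*h_R + 3/8*h_S
  h_Q = 1 + 1/16*h_P + 1/16*h_Q + 5/8*h_R + 1/4*h_S
  h_R = 1 + 1/16*h_P + 5/16*h_Q + 1/4*h_R + 3/8*h_S

Substituting h_S = 0 and rearranging gives the linear system (I - Q) h = 1:
  [13/16, -3/8, -1/16] . (h_P, h_Q, h_R) = 1
  [-1/16, 15/16, -5/8] . (h_P, h_Q, h_R) = 1
  [-1/16, -5/16, 3/4] . (h_P, h_Q, h_R) = 1

Solving yields:
  h_P = 2256/769
  h_Q = 2464/769
  h_R = 2240/769

Starting state is Q, so the expected hitting time is h_Q = 2464/769.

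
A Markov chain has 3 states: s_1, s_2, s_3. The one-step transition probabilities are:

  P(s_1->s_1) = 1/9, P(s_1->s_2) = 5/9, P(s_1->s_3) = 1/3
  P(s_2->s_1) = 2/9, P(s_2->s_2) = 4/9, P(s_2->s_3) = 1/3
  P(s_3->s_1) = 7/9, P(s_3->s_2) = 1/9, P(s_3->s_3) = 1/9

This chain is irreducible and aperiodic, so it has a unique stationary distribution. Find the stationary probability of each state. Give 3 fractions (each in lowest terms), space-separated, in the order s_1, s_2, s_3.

Answer: 37/110 43/110 3/11

Derivation:
The stationary distribution satisfies pi = pi * P, i.e.:
  pi_s_1 = 1/9*pi_s_1 + 2/9*pi_s_2 + 7/9*pi_s_3
  pi_s_2 = 5/9*pi_s_1 + 4/9*pi_s_2 + 1/9*pi_s_3
  pi_s_3 = 1/3*pi_s_1 + 1/3*pi_s_2 + 1/9*pi_s_3
with normalization: pi_s_1 + pi_s_2 + pi_s_3 = 1.

Using the first 2 balance equations plus normalization, the linear system A*pi = b is:
  [-8/9, 2/9, 7/9] . pi = 0
  [5/9, -5/9, 1/9] . pi = 0
  [1, 1, 1] . pi = 1

Solving yields:
  pi_s_1 = 37/110
  pi_s_2 = 43/110
  pi_s_3 = 3/11

Verification (pi * P):
  37/110*1/9 + 43/110*2/9 + 3/11*7/9 = 37/110 = pi_s_1  (ok)
  37/110*5/9 + 43/110*4/9 + 3/11*1/9 = 43/110 = pi_s_2  (ok)
  37/110*1/3 + 43/110*1/3 + 3/11*1/9 = 3/11 = pi_s_3  (ok)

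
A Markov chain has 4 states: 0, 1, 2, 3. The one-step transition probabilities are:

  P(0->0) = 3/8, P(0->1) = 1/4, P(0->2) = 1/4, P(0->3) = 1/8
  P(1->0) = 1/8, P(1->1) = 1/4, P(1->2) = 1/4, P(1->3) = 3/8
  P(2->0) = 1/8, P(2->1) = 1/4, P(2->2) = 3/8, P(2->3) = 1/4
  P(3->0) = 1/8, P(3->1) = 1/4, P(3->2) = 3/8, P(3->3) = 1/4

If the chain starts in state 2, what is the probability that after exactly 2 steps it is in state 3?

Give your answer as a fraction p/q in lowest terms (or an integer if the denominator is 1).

Answer: 17/64

Derivation:
Computing P^2 by repeated multiplication:
P^1 =
  0: [3/8, 1/4, 1/4, 1/8]
  1: [1/8, 1/4, 1/4, 3/8]
  2: [1/8, 1/4, 3/8, 1/4]
  3: [1/8, 1/4, 3/8, 1/4]
P^2 =
  0: [7/32, 1/4, 19/64, 15/64]
  1: [5/32, 1/4, 21/64, 17/64]
  2: [5/32, 1/4, 21/64, 17/64]
  3: [5/32, 1/4, 21/64, 17/64]

(P^2)[2 -> 3] = 17/64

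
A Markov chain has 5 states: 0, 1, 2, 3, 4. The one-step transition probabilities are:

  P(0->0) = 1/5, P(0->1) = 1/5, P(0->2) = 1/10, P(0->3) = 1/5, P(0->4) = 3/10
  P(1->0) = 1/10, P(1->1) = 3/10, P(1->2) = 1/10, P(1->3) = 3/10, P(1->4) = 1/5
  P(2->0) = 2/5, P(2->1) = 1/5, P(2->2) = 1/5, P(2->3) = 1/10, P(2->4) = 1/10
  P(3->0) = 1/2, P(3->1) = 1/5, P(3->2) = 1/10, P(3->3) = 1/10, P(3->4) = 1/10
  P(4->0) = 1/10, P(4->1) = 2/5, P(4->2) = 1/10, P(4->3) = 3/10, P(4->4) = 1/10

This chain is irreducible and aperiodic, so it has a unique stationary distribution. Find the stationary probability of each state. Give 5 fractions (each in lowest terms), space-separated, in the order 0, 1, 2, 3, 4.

Answer: 61/252 1447/5544 1/9 71/336 215/1232

Derivation:
The stationary distribution satisfies pi = pi * P, i.e.:
  pi_0 = 1/5*pi_0 + 1/10*pi_1 + 2/5*pi_2 + 1/2*pi_3 + 1/10*pi_4
  pi_1 = 1/5*pi_0 + 3/10*pi_1 + 1/5*pi_2 + 1/5*pi_3 + 2/5*pi_4
  pi_2 = 1/10*pi_0 + 1/10*pi_1 + 1/5*pi_2 + 1/10*pi_3 + 1/10*pi_4
  pi_3 = 1/5*pi_0 + 3/10*pi_1 + 1/10*pi_2 + 1/10*pi_3 + 3/10*pi_4
  pi_4 = 3/10*pi_0 + 1/5*pi_1 + 1/10*pi_2 + 1/10*pi_3 + 1/10*pi_4
with normalization: pi_0 + pi_1 + pi_2 + pi_3 + pi_4 = 1.

Using the first 4 balance equations plus normalization, the linear system A*pi = b is:
  [-4/5, 1/10, 2/5, 1/2, 1/10] . pi = 0
  [1/5, -7/10, 1/5, 1/5, 2/5] . pi = 0
  [1/10, 1/10, -4/5, 1/10, 1/10] . pi = 0
  [1/5, 3/10, 1/10, -9/10, 3/10] . pi = 0
  [1, 1, 1, 1, 1] . pi = 1

Solving yields:
  pi_0 = 61/252
  pi_1 = 1447/5544
  pi_2 = 1/9
  pi_3 = 71/336
  pi_4 = 215/1232

Verification (pi * P):
  61/252*1/5 + 1447/5544*1/10 + 1/9*2/5 + 71/336*1/2 + 215/1232*1/10 = 61/252 = pi_0  (ok)
  61/252*1/5 + 1447/5544*3/10 + 1/9*1/5 + 71/336*1/5 + 215/1232*2/5 = 1447/5544 = pi_1  (ok)
  61/252*1/10 + 1447/5544*1/10 + 1/9*1/5 + 71/336*1/10 + 215/1232*1/10 = 1/9 = pi_2  (ok)
  61/252*1/5 + 1447/5544*3/10 + 1/9*1/10 + 71/336*1/10 + 215/1232*3/10 = 71/336 = pi_3  (ok)
  61/252*3/10 + 1447/5544*1/5 + 1/9*1/10 + 71/336*1/10 + 215/1232*1/10 = 215/1232 = pi_4  (ok)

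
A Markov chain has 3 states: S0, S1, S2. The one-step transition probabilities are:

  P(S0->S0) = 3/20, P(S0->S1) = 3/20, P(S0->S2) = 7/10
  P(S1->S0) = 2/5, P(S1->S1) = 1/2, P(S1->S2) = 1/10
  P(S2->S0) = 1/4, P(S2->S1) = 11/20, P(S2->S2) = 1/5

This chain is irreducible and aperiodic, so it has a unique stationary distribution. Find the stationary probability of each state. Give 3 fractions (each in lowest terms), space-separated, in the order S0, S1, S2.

The stationary distribution satisfies pi = pi * P, i.e.:
  pi_S0 = 3/20*pi_S0 + 2/5*pi_S1 + 1/4*pi_S2
  pi_S1 = 3/20*pi_S0 + 1/2*pi_S1 + 11/20*pi_S2
  pi_S2 = 7/10*pi_S0 + 1/10*pi_S1 + 1/5*pi_S2
with normalization: pi_S0 + pi_S1 + pi_S2 = 1.

Using the first 2 balance equations plus normalization, the linear system A*pi = b is:
  [-17/20, 2/5, 1/4] . pi = 0
  [3/20, -1/2, 11/20] . pi = 0
  [1, 1, 1] . pi = 1

Solving yields:
  pi_S0 = 23/81
  pi_S1 = 101/243
  pi_S2 = 73/243

Verification (pi * P):
  23/81*3/20 + 101/243*2/5 + 73/243*1/4 = 23/81 = pi_S0  (ok)
  23/81*3/20 + 101/243*1/2 + 73/243*11/20 = 101/243 = pi_S1  (ok)
  23/81*7/10 + 101/243*1/10 + 73/243*1/5 = 73/243 = pi_S2  (ok)

Answer: 23/81 101/243 73/243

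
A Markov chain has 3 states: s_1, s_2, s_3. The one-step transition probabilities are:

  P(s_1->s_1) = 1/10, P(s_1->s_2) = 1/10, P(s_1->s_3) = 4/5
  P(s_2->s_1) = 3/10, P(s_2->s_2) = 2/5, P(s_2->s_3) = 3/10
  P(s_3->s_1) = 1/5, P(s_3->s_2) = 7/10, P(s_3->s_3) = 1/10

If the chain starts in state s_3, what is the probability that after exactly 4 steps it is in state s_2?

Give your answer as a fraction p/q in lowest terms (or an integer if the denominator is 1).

Answer: 4411/10000

Derivation:
Computing P^4 by repeated multiplication:
P^1 =
  s_1: [1/10, 1/10, 4/5]
  s_2: [3/10, 2/5, 3/10]
  s_3: [1/5, 7/10, 1/10]
P^2 =
  s_1: [1/5, 61/100, 19/100]
  s_2: [21/100, 2/5, 39/100]
  s_3: [1/4, 37/100, 19/50]
P^3 =
  s_1: [241/1000, 397/1000, 181/500]
  s_2: [219/1000, 227/500, 327/1000]
  s_3: [53/250, 439/1000, 349/1000]
P^4 =
  s_1: [539/2500, 4363/10000, 3481/10000]
  s_2: [447/2000, 1081/2500, 3441/10000]
  s_3: [2227/10000, 4411/10000, 1681/5000]

(P^4)[s_3 -> s_2] = 4411/10000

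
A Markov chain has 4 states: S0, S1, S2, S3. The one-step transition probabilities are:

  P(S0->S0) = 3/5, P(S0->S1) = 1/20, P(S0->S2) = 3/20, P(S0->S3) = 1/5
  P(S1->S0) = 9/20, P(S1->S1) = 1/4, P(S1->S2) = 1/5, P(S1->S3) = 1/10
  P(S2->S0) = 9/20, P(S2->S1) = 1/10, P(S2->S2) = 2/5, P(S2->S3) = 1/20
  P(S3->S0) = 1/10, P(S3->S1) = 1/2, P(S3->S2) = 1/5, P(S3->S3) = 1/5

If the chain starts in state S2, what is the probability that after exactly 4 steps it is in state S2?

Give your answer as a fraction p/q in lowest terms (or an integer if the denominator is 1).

Computing P^4 by repeated multiplication:
P^1 =
  S0: [3/5, 1/20, 3/20, 1/5]
  S1: [9/20, 1/4, 1/5, 1/10]
  S2: [9/20, 1/10, 2/5, 1/20]
  S3: [1/10, 1/2, 1/5, 1/5]
P^2 =
  S0: [47/100, 63/400, 1/5, 69/400]
  S1: [193/400, 31/200, 87/400, 29/200]
  S2: [1/2, 9/80, 103/400, 13/100]
  S3: [79/200, 1/4, 47/200, 3/25]
P^3 =
  S0: [3681/8000, 1353/8000, 433/2000, 617/4000]
  S1: [3773/8000, 1257/8000, 351/1600, 243/1600]
  S2: [959/2000, 1151/8000, 453/2000, 1201/8000]
  S3: [1869/4000, 663/4000, 909/4000, 559/4000]
P^4 =
  S0: [14881/32000, 21/128, 35247/160000, 12049/80000]
  S1: [37407/80000, 12859/80000, 35247/160000, 24221/160000]
  S2: [75101/160000, 1009/6400, 8853/40000, 12131/80000]
  S3: [18847/40000, 787/5000, 17767/80000, 11947/80000]

(P^4)[S2 -> S2] = 8853/40000

Answer: 8853/40000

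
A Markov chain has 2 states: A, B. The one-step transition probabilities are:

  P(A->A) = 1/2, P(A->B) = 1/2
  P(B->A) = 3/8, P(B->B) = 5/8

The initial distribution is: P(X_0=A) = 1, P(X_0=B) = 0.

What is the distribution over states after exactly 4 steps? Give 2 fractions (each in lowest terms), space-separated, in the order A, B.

Propagating the distribution step by step (d_{t+1} = d_t * P):
d_0 = (A=1, B=0)
  d_1[A] = 1*1/2 + 0*3/8 = 1/2
  d_1[B] = 1*1/2 + 0*5/8 = 1/2
d_1 = (A=1/2, B=1/2)
  d_2[A] = 1/2*1/2 + 1/2*3/8 = 7/16
  d_2[B] = 1/2*1/2 + 1/2*5/8 = 9/16
d_2 = (A=7/16, B=9/16)
  d_3[A] = 7/16*1/2 + 9/16*3/8 = 55/128
  d_3[B] = 7/16*1/2 + 9/16*5/8 = 73/128
d_3 = (A=55/128, B=73/128)
  d_4[A] = 55/128*1/2 + 73/128*3/8 = 439/1024
  d_4[B] = 55/128*1/2 + 73/128*5/8 = 585/1024
d_4 = (A=439/1024, B=585/1024)

Answer: 439/1024 585/1024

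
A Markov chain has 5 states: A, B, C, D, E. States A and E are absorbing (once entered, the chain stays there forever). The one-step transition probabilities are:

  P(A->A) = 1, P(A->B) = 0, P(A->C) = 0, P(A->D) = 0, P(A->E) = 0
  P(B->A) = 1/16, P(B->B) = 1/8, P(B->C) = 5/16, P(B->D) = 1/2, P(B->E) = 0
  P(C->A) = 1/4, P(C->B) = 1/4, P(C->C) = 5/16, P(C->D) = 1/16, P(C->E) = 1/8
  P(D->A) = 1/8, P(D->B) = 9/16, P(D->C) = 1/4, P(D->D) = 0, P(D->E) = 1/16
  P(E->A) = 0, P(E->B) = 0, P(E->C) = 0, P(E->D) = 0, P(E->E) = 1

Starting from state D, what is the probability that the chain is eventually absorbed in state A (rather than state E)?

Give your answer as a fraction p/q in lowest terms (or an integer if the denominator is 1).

Let a_i = P(absorbed in A | start in state i).
Boundary conditions: a_A = 1, a_E = 0.
For each transient state i, a_i = sum_j P(i->j) * a_j:
  a_B = 1/16*a_A + 1/8*a_B + 5/16*a_C + 1/2*a_D + 0*a_E
  a_C = 1/4*a_A + 1/4*a_B + 5/16*a_C + 1/16*a_D + 1/8*a_E
  a_D = 1/8*a_A + 9/16*a_B + 1/4*a_C + 0*a_D + 1/16*a_E

Substituting a_A = 1 and a_E = 0, rearrange to (I - Q) a = r where r[i] = P(i -> A):
  [7/8, -5/16, -1/2] . (a_B, a_C, a_D) = 1/16
  [-1/4, 11/16, -1/16] . (a_B, a_C, a_D) = 1/4
  [-9/16, -1/4, 1] . (a_B, a_C, a_D) = 1/8

Solving yields:
  a_B = 806/1123
  a_C = 773/1123
  a_D = 787/1123

Starting state is D, so the absorption probability is a_D = 787/1123.

Answer: 787/1123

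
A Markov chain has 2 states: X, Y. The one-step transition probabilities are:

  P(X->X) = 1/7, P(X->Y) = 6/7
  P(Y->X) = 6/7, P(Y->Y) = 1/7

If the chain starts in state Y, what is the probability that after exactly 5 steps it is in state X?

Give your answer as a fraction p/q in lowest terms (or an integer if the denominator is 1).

Answer: 9966/16807

Derivation:
Computing P^5 by repeated multiplication:
P^1 =
  X: [1/7, 6/7]
  Y: [6/7, 1/7]
P^2 =
  X: [37/49, 12/49]
  Y: [12/49, 37/49]
P^3 =
  X: [109/343, 234/343]
  Y: [234/343, 109/343]
P^4 =
  X: [1513/2401, 888/2401]
  Y: [888/2401, 1513/2401]
P^5 =
  X: [6841/16807, 9966/16807]
  Y: [9966/16807, 6841/16807]

(P^5)[Y -> X] = 9966/16807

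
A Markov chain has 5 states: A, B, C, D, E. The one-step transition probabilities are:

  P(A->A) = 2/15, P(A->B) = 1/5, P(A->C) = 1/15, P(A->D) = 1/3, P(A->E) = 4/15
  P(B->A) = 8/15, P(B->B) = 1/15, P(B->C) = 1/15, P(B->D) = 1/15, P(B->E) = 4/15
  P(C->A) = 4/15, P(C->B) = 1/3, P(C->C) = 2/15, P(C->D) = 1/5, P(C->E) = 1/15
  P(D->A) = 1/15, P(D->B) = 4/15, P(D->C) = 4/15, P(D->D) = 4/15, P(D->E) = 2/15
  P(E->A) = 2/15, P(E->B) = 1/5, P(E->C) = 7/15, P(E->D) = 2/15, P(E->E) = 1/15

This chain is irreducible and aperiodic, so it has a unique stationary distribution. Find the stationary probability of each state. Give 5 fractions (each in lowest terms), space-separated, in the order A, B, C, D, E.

The stationary distribution satisfies pi = pi * P, i.e.:
  pi_A = 2/15*pi_A + 8/15*pi_B + 4/15*pi_C + 1/15*pi_D + 2/15*pi_E
  pi_B = 1/5*pi_A + 1/15*pi_B + 1/3*pi_C + 4/15*pi_D + 1/5*pi_E
  pi_C = 1/15*pi_A + 1/15*pi_B + 2/15*pi_C + 4/15*pi_D + 7/15*pi_E
  pi_D = 1/3*pi_A + 1/15*pi_B + 1/5*pi_C + 4/15*pi_D + 2/15*pi_E
  pi_E = 4/15*pi_A + 4/15*pi_B + 1/15*pi_C + 2/15*pi_D + 1/15*pi_E
with normalization: pi_A + pi_B + pi_C + pi_D + pi_E = 1.

Using the first 4 balance equations plus normalization, the linear system A*pi = b is:
  [-13/15, 8/15, 4/15, 1/15, 2/15] . pi = 0
  [1/5, -14/15, 1/3, 4/15, 1/5] . pi = 0
  [1/15, 1/15, -13/15, 4/15, 7/15] . pi = 0
  [1/3, 1/15, 1/5, -11/15, 2/15] . pi = 0
  [1, 1, 1, 1, 1] . pi = 1

Solving yields:
  pi_A = 17029/74397
  pi_B = 5222/24799
  pi_C = 4648/24799
  pi_D = 5081/24799
  pi_E = 12515/74397

Verification (pi * P):
  17029/74397*2/15 + 5222/24799*8/15 + 4648/24799*4/15 + 5081/24799*1/15 + 12515/74397*2/15 = 17029/74397 = pi_A  (ok)
  17029/74397*1/5 + 5222/24799*1/15 + 4648/24799*1/3 + 5081/24799*4/15 + 12515/74397*1/5 = 5222/24799 = pi_B  (ok)
  17029/74397*1/15 + 5222/24799*1/15 + 4648/24799*2/15 + 5081/24799*4/15 + 12515/74397*7/15 = 4648/24799 = pi_C  (ok)
  17029/74397*1/3 + 5222/24799*1/15 + 4648/24799*1/5 + 5081/24799*4/15 + 12515/74397*2/15 = 5081/24799 = pi_D  (ok)
  17029/74397*4/15 + 5222/24799*4/15 + 4648/24799*1/15 + 5081/24799*2/15 + 12515/74397*1/15 = 12515/74397 = pi_E  (ok)

Answer: 17029/74397 5222/24799 4648/24799 5081/24799 12515/74397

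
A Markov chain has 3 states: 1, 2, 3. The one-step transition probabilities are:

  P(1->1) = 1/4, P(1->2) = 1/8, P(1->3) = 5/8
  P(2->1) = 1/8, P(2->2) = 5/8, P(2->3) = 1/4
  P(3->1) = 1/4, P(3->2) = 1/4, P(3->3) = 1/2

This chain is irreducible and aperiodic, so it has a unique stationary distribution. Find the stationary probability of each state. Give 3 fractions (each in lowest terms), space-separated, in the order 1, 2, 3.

Answer: 8/39 14/39 17/39

Derivation:
The stationary distribution satisfies pi = pi * P, i.e.:
  pi_1 = 1/4*pi_1 + 1/8*pi_2 + 1/4*pi_3
  pi_2 = 1/8*pi_1 + 5/8*pi_2 + 1/4*pi_3
  pi_3 = 5/8*pi_1 + 1/4*pi_2 + 1/2*pi_3
with normalization: pi_1 + pi_2 + pi_3 = 1.

Using the first 2 balance equations plus normalization, the linear system A*pi = b is:
  [-3/4, 1/8, 1/4] . pi = 0
  [1/8, -3/8, 1/4] . pi = 0
  [1, 1, 1] . pi = 1

Solving yields:
  pi_1 = 8/39
  pi_2 = 14/39
  pi_3 = 17/39

Verification (pi * P):
  8/39*1/4 + 14/39*1/8 + 17/39*1/4 = 8/39 = pi_1  (ok)
  8/39*1/8 + 14/39*5/8 + 17/39*1/4 = 14/39 = pi_2  (ok)
  8/39*5/8 + 14/39*1/4 + 17/39*1/2 = 17/39 = pi_3  (ok)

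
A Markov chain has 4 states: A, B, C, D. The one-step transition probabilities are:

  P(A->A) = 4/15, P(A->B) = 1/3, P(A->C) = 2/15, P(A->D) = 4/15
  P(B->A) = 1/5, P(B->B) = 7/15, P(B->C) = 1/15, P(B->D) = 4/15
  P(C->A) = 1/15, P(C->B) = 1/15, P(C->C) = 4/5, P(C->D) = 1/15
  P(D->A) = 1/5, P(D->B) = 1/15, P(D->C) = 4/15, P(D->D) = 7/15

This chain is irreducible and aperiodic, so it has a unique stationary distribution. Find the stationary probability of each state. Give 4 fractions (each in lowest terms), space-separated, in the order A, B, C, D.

Answer: 41/274 73/411 62/137 181/822

Derivation:
The stationary distribution satisfies pi = pi * P, i.e.:
  pi_A = 4/15*pi_A + 1/5*pi_B + 1/15*pi_C + 1/5*pi_D
  pi_B = 1/3*pi_A + 7/15*pi_B + 1/15*pi_C + 1/15*pi_D
  pi_C = 2/15*pi_A + 1/15*pi_B + 4/5*pi_C + 4/15*pi_D
  pi_D = 4/15*pi_A + 4/15*pi_B + 1/15*pi_C + 7/15*pi_D
with normalization: pi_A + pi_B + pi_C + pi_D = 1.

Using the first 3 balance equations plus normalization, the linear system A*pi = b is:
  [-11/15, 1/5, 1/15, 1/5] . pi = 0
  [1/3, -8/15, 1/15, 1/15] . pi = 0
  [2/15, 1/15, -1/5, 4/15] . pi = 0
  [1, 1, 1, 1] . pi = 1

Solving yields:
  pi_A = 41/274
  pi_B = 73/411
  pi_C = 62/137
  pi_D = 181/822

Verification (pi * P):
  41/274*4/15 + 73/411*1/5 + 62/137*1/15 + 181/822*1/5 = 41/274 = pi_A  (ok)
  41/274*1/3 + 73/411*7/15 + 62/137*1/15 + 181/822*1/15 = 73/411 = pi_B  (ok)
  41/274*2/15 + 73/411*1/15 + 62/137*4/5 + 181/822*4/15 = 62/137 = pi_C  (ok)
  41/274*4/15 + 73/411*4/15 + 62/137*1/15 + 181/822*7/15 = 181/822 = pi_D  (ok)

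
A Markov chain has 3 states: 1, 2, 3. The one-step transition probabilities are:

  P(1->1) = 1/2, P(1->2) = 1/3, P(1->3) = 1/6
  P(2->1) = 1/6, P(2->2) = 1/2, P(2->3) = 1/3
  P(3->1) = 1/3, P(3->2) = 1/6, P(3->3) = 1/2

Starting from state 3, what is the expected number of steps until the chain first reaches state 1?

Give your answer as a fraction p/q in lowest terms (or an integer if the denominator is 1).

Answer: 24/7

Derivation:
Let h_i = expected steps to first reach 1 from state i.
Boundary: h_1 = 0.
First-step equations for the other states:
  h_2 = 1 + 1/6*h_1 + 1/2*h_2 + 1/3*h_3
  h_3 = 1 + 1/3*h_1 + 1/6*h_2 + 1/2*h_3

Substituting h_1 = 0 and rearranging gives the linear system (I - Q) h = 1:
  [1/2, -1/3] . (h_2, h_3) = 1
  [-1/6, 1/2] . (h_2, h_3) = 1

Solving yields:
  h_2 = 30/7
  h_3 = 24/7

Starting state is 3, so the expected hitting time is h_3 = 24/7.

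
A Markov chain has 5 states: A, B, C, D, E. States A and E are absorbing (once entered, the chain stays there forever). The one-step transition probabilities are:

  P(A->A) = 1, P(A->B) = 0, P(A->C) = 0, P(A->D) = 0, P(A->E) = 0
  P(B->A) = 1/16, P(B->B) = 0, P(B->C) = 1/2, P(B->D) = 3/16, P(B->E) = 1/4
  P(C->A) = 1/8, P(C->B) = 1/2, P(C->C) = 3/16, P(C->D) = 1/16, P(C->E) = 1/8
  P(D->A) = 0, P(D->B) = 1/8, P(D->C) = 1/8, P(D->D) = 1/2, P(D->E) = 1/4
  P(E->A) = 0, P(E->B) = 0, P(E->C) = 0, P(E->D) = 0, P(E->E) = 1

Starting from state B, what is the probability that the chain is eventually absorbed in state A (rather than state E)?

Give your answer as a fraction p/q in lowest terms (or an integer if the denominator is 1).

Answer: 121/489

Derivation:
Let a_i = P(absorbed in A | start in state i).
Boundary conditions: a_A = 1, a_E = 0.
For each transient state i, a_i = sum_j P(i->j) * a_j:
  a_B = 1/16*a_A + 0*a_B + 1/2*a_C + 3/16*a_D + 1/4*a_E
  a_C = 1/8*a_A + 1/2*a_B + 3/16*a_C + 1/16*a_D + 1/8*a_E
  a_D = 0*a_A + 1/8*a_B + 1/8*a_C + 1/2*a_D + 1/4*a_E

Substituting a_A = 1 and a_E = 0, rearrange to (I - Q) a = r where r[i] = P(i -> A):
  [1, -1/2, -3/16] . (a_B, a_C, a_D) = 1/16
  [-1/2, 13/16, -1/16] . (a_B, a_C, a_D) = 1/8
  [-1/8, -1/8, 1/2] . (a_B, a_C, a_D) = 0

Solving yields:
  a_B = 121/489
  a_C = 155/489
  a_D = 23/163

Starting state is B, so the absorption probability is a_B = 121/489.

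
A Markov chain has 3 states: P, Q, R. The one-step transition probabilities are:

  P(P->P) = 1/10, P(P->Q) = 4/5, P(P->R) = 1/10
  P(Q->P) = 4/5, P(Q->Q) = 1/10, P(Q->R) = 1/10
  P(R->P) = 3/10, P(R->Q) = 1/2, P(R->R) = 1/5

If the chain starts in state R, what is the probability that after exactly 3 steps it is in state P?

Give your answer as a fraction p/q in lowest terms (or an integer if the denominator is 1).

Computing P^3 by repeated multiplication:
P^1 =
  P: [1/10, 4/5, 1/10]
  Q: [4/5, 1/10, 1/10]
  R: [3/10, 1/2, 1/5]
P^2 =
  P: [17/25, 21/100, 11/100]
  Q: [19/100, 7/10, 11/100]
  R: [49/100, 39/100, 3/25]
P^3 =
  P: [269/1000, 31/50, 111/1000]
  Q: [153/250, 277/1000, 111/1000]
  R: [397/1000, 491/1000, 14/125]

(P^3)[R -> P] = 397/1000

Answer: 397/1000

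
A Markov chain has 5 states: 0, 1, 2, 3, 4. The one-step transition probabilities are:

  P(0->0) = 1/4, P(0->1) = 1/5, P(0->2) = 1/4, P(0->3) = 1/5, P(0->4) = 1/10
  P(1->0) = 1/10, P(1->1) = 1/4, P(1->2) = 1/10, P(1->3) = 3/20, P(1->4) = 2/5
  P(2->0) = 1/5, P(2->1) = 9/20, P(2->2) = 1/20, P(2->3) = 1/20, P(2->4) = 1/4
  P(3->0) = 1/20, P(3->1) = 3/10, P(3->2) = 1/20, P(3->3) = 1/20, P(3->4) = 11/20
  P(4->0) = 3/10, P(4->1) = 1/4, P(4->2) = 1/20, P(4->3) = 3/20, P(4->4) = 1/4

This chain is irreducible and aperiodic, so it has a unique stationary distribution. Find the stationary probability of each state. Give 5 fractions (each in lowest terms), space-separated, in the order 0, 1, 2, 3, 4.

The stationary distribution satisfies pi = pi * P, i.e.:
  pi_0 = 1/4*pi_0 + 1/10*pi_1 + 1/5*pi_2 + 1/20*pi_3 + 3/10*pi_4
  pi_1 = 1/5*pi_0 + 1/4*pi_1 + 9/20*pi_2 + 3/10*pi_3 + 1/4*pi_4
  pi_2 = 1/4*pi_0 + 1/10*pi_1 + 1/20*pi_2 + 1/20*pi_3 + 1/20*pi_4
  pi_3 = 1/5*pi_0 + 3/20*pi_1 + 1/20*pi_2 + 1/20*pi_3 + 3/20*pi_4
  pi_4 = 1/10*pi_0 + 2/5*pi_1 + 1/4*pi_2 + 11/20*pi_3 + 1/4*pi_4
with normalization: pi_0 + pi_1 + pi_2 + pi_3 + pi_4 = 1.

Using the first 4 balance equations plus normalization, the linear system A*pi = b is:
  [-3/4, 1/10, 1/5, 1/20, 3/10] . pi = 0
  [1/5, -3/4, 9/20, 3/10, 1/4] . pi = 0
  [1/4, 1/10, -19/20, 1/20, 1/20] . pi = 0
  [1/5, 3/20, 1/20, -19/20, 3/20] . pi = 0
  [1, 1, 1, 1, 1] . pi = 1

Solving yields:
  pi_0 = 18052/93679
  pi_1 = 25063/93679
  pi_2 = 19095/187358
  pi_3 = 12727/93679
  pi_4 = 56579/187358

Verification (pi * P):
  18052/93679*1/4 + 25063/93679*1/10 + 19095/187358*1/5 + 12727/93679*1/20 + 56579/187358*3/10 = 18052/93679 = pi_0  (ok)
  18052/93679*1/5 + 25063/93679*1/4 + 19095/187358*9/20 + 12727/93679*3/10 + 56579/187358*1/4 = 25063/93679 = pi_1  (ok)
  18052/93679*1/4 + 25063/93679*1/10 + 19095/187358*1/20 + 12727/93679*1/20 + 56579/187358*1/20 = 19095/187358 = pi_2  (ok)
  18052/93679*1/5 + 25063/93679*3/20 + 19095/187358*1/20 + 12727/93679*1/20 + 56579/187358*3/20 = 12727/93679 = pi_3  (ok)
  18052/93679*1/10 + 25063/93679*2/5 + 19095/187358*1/4 + 12727/93679*11/20 + 56579/187358*1/4 = 56579/187358 = pi_4  (ok)

Answer: 18052/93679 25063/93679 19095/187358 12727/93679 56579/187358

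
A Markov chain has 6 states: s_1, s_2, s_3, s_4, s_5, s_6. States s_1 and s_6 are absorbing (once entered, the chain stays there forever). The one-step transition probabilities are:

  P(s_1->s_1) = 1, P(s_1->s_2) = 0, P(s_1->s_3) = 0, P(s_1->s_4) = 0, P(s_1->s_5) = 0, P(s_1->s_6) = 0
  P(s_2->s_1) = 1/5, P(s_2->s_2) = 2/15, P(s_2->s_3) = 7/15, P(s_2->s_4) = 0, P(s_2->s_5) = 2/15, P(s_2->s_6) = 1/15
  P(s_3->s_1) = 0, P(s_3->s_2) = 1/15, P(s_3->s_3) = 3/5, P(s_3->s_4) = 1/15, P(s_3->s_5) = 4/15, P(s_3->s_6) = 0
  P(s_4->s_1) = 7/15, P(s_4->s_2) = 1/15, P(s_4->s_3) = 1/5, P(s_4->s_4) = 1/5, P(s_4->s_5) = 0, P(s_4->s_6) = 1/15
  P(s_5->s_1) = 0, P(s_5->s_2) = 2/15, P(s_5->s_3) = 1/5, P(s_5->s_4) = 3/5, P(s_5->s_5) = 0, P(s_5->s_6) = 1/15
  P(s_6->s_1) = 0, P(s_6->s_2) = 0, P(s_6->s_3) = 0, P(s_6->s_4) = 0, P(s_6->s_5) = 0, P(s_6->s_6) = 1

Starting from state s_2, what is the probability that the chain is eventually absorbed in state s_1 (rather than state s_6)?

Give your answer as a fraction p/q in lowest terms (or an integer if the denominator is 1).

Let a_i = P(absorbed in s_1 | start in state i).
Boundary conditions: a_s_1 = 1, a_s_6 = 0.
For each transient state i, a_i = sum_j P(i->j) * a_j:
  a_s_2 = 1/5*a_s_1 + 2/15*a_s_2 + 7/15*a_s_3 + 0*a_s_4 + 2/15*a_s_5 + 1/15*a_s_6
  a_s_3 = 0*a_s_1 + 1/15*a_s_2 + 3/5*a_s_3 + 1/15*a_s_4 + 4/15*a_s_5 + 0*a_s_6
  a_s_4 = 7/15*a_s_1 + 1/15*a_s_2 + 1/5*a_s_3 + 1/5*a_s_4 + 0*a_s_5 + 1/15*a_s_6
  a_s_5 = 0*a_s_1 + 2/15*a_s_2 + 1/5*a_s_3 + 3/5*a_s_4 + 0*a_s_5 + 1/15*a_s_6

Substituting a_s_1 = 1 and a_s_6 = 0, rearrange to (I - Q) a = r where r[i] = P(i -> s_1):
  [13/15, -7/15, 0, -2/15] . (a_s_2, a_s_3, a_s_4, a_s_5) = 1/5
  [-1/15, 2/5, -1/15, -4/15] . (a_s_2, a_s_3, a_s_4, a_s_5) = 0
  [-1/15, -1/5, 4/5, 0] . (a_s_2, a_s_3, a_s_4, a_s_5) = 7/15
  [-2/15, -1/5, -3/5, 1] . (a_s_2, a_s_3, a_s_4, a_s_5) = 0

Solving yields:
  a_s_2 = 941/1229
  a_s_3 = 2860/3687
  a_s_4 = 3101/3687
  a_s_5 = 2809/3687

Starting state is s_2, so the absorption probability is a_s_2 = 941/1229.

Answer: 941/1229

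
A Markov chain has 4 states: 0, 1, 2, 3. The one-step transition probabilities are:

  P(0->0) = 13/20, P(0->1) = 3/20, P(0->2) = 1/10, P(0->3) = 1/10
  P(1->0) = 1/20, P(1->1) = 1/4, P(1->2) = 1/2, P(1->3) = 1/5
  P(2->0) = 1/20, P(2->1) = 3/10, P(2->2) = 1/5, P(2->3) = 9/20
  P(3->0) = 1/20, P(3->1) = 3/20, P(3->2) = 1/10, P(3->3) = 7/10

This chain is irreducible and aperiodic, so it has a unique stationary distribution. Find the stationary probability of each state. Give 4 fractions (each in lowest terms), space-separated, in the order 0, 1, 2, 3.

The stationary distribution satisfies pi = pi * P, i.e.:
  pi_0 = 13/20*pi_0 + 1/20*pi_1 + 1/20*pi_2 + 1/20*pi_3
  pi_1 = 3/20*pi_0 + 1/4*pi_1 + 3/10*pi_2 + 3/20*pi_3
  pi_2 = 1/10*pi_0 + 1/2*pi_1 + 1/5*pi_2 + 1/10*pi_3
  pi_3 = 1/10*pi_0 + 1/5*pi_1 + 9/20*pi_2 + 7/10*pi_3
with normalization: pi_0 + pi_1 + pi_2 + pi_3 = 1.

Using the first 3 balance equations plus normalization, the linear system A*pi = b is:
  [-7/20, 1/20, 1/20, 1/20] . pi = 0
  [3/20, -3/4, 3/10, 3/20] . pi = 0
  [1/10, 1/2, -4/5, 1/10] . pi = 0
  [1, 1, 1, 1] . pi = 1

Solving yields:
  pi_0 = 1/8
  pi_1 = 1/5
  pi_2 = 1/5
  pi_3 = 19/40

Verification (pi * P):
  1/8*13/20 + 1/5*1/20 + 1/5*1/20 + 19/40*1/20 = 1/8 = pi_0  (ok)
  1/8*3/20 + 1/5*1/4 + 1/5*3/10 + 19/40*3/20 = 1/5 = pi_1  (ok)
  1/8*1/10 + 1/5*1/2 + 1/5*1/5 + 19/40*1/10 = 1/5 = pi_2  (ok)
  1/8*1/10 + 1/5*1/5 + 1/5*9/20 + 19/40*7/10 = 19/40 = pi_3  (ok)

Answer: 1/8 1/5 1/5 19/40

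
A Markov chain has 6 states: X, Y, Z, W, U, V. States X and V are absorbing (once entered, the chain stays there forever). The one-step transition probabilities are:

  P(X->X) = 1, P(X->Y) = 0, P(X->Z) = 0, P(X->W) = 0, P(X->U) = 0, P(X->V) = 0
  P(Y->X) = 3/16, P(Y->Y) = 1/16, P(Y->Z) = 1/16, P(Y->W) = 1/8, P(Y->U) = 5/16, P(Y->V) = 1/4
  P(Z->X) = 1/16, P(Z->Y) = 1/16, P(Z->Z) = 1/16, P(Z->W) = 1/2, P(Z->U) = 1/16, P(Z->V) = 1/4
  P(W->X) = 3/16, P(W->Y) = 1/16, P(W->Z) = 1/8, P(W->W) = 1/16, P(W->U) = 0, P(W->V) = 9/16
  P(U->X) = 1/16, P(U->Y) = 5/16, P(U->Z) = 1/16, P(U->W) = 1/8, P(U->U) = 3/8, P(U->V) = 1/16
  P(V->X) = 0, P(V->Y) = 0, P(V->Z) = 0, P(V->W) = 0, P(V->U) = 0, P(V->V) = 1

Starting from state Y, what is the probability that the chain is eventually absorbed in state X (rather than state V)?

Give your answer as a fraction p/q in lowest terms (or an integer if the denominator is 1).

Let a_i = P(absorbed in X | start in state i).
Boundary conditions: a_X = 1, a_V = 0.
For each transient state i, a_i = sum_j P(i->j) * a_j:
  a_Y = 3/16*a_X + 1/16*a_Y + 1/16*a_Z + 1/8*a_W + 5/16*a_U + 1/4*a_V
  a_Z = 1/16*a_X + 1/16*a_Y + 1/16*a_Z + 1/2*a_W + 1/16*a_U + 1/4*a_V
  a_W = 3/16*a_X + 1/16*a_Y + 1/8*a_Z + 1/16*a_W + 0*a_U + 9/16*a_V
  a_U = 1/16*a_X + 5/16*a_Y + 1/16*a_Z + 1/8*a_W + 3/8*a_U + 1/16*a_V

Substituting a_X = 1 and a_V = 0, rearrange to (I - Q) a = r where r[i] = P(i -> X):
  [15/16, -1/16, -1/8, -5/16] . (a_Y, a_Z, a_W, a_U) = 3/16
  [-1/16, 15/16, -1/2, -1/16] . (a_Y, a_Z, a_W, a_U) = 1/16
  [-1/16, -1/8, 15/16, 0] . (a_Y, a_Z, a_W, a_U) = 3/16
  [-5/16, -1/16, -1/8, 5/8] . (a_Y, a_Z, a_W, a_U) = 1/16

Solving yields:
  a_Y = 244/655
  a_Z = 3157/12445
  a_W = 3219/12445
  a_U = 238/655

Starting state is Y, so the absorption probability is a_Y = 244/655.

Answer: 244/655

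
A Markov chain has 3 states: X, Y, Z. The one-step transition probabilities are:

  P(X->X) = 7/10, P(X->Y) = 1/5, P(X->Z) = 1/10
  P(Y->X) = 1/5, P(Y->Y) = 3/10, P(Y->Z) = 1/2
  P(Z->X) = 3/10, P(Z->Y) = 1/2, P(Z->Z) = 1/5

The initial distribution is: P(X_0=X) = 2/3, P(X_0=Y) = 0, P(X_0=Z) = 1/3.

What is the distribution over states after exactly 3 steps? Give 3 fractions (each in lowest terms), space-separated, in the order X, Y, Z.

Answer: 283/600 297/1000 347/1500

Derivation:
Propagating the distribution step by step (d_{t+1} = d_t * P):
d_0 = (X=2/3, Y=0, Z=1/3)
  d_1[X] = 2/3*7/10 + 0*1/5 + 1/3*3/10 = 17/30
  d_1[Y] = 2/3*1/5 + 0*3/10 + 1/3*1/2 = 3/10
  d_1[Z] = 2/3*1/10 + 0*1/2 + 1/3*1/5 = 2/15
d_1 = (X=17/30, Y=3/10, Z=2/15)
  d_2[X] = 17/30*7/10 + 3/10*1/5 + 2/15*3/10 = 149/300
  d_2[Y] = 17/30*1/5 + 3/10*3/10 + 2/15*1/2 = 27/100
  d_2[Z] = 17/30*1/10 + 3/10*1/2 + 2/15*1/5 = 7/30
d_2 = (X=149/300, Y=27/100, Z=7/30)
  d_3[X] = 149/300*7/10 + 27/100*1/5 + 7/30*3/10 = 283/600
  d_3[Y] = 149/300*1/5 + 27/100*3/10 + 7/30*1/2 = 297/1000
  d_3[Z] = 149/300*1/10 + 27/100*1/2 + 7/30*1/5 = 347/1500
d_3 = (X=283/600, Y=297/1000, Z=347/1500)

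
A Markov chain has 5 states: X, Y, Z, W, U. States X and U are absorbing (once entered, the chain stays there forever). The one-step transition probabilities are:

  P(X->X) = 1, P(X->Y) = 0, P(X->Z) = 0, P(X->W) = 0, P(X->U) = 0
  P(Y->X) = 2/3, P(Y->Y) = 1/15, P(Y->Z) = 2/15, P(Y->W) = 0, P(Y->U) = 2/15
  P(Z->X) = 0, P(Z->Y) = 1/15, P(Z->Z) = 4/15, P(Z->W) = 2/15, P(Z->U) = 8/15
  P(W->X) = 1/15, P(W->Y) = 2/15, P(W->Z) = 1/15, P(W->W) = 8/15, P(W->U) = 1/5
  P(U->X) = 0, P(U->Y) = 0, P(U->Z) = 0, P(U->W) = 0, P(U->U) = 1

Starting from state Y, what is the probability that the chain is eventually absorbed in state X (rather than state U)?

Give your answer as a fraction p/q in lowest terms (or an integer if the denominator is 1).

Let a_i = P(absorbed in X | start in state i).
Boundary conditions: a_X = 1, a_U = 0.
For each transient state i, a_i = sum_j P(i->j) * a_j:
  a_Y = 2/3*a_X + 1/15*a_Y + 2/15*a_Z + 0*a_W + 2/15*a_U
  a_Z = 0*a_X + 1/15*a_Y + 4/15*a_Z + 2/15*a_W + 8/15*a_U
  a_W = 1/15*a_X + 2/15*a_Y + 1/15*a_Z + 8/15*a_W + 1/5*a_U

Substituting a_X = 1 and a_U = 0, rearrange to (I - Q) a = r where r[i] = P(i -> X):
  [14/15, -2/15, 0] . (a_Y, a_Z, a_W) = 2/3
  [-1/15, 11/15, -2/15] . (a_Y, a_Z, a_W) = 0
  [-2/15, -1/15, 7/15] . (a_Y, a_Z, a_W) = 1/15

Solving yields:
  a_Y = 377/514
  a_Z = 69/514
  a_W = 191/514

Starting state is Y, so the absorption probability is a_Y = 377/514.

Answer: 377/514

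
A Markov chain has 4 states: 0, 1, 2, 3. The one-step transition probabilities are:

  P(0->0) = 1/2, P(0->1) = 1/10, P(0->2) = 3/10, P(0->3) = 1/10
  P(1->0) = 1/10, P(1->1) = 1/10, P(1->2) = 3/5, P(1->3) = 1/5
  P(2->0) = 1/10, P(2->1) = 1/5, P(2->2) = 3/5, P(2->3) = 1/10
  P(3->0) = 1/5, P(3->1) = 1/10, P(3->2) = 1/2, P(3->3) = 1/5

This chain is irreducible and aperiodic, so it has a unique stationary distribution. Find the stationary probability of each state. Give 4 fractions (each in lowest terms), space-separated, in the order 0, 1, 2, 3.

The stationary distribution satisfies pi = pi * P, i.e.:
  pi_0 = 1/2*pi_0 + 1/10*pi_1 + 1/10*pi_2 + 1/5*pi_3
  pi_1 = 1/10*pi_0 + 1/10*pi_1 + 1/5*pi_2 + 1/10*pi_3
  pi_2 = 3/10*pi_0 + 3/5*pi_1 + 3/5*pi_2 + 1/2*pi_3
  pi_3 = 1/10*pi_0 + 1/5*pi_1 + 1/10*pi_2 + 1/5*pi_3
with normalization: pi_0 + pi_1 + pi_2 + pi_3 = 1.

Using the first 3 balance equations plus normalization, the linear system A*pi = b is:
  [-1/2, 1/10, 1/10, 1/5] . pi = 0
  [1/10, -9/10, 1/5, 1/10] . pi = 0
  [3/10, 3/5, -2/5, 1/2] . pi = 0
  [1, 1, 1, 1] . pi = 1

Solving yields:
  pi_0 = 113/601
  pi_1 = 92/601
  pi_2 = 319/601
  pi_3 = 77/601

Verification (pi * P):
  113/601*1/2 + 92/601*1/10 + 319/601*1/10 + 77/601*1/5 = 113/601 = pi_0  (ok)
  113/601*1/10 + 92/601*1/10 + 319/601*1/5 + 77/601*1/10 = 92/601 = pi_1  (ok)
  113/601*3/10 + 92/601*3/5 + 319/601*3/5 + 77/601*1/2 = 319/601 = pi_2  (ok)
  113/601*1/10 + 92/601*1/5 + 319/601*1/10 + 77/601*1/5 = 77/601 = pi_3  (ok)

Answer: 113/601 92/601 319/601 77/601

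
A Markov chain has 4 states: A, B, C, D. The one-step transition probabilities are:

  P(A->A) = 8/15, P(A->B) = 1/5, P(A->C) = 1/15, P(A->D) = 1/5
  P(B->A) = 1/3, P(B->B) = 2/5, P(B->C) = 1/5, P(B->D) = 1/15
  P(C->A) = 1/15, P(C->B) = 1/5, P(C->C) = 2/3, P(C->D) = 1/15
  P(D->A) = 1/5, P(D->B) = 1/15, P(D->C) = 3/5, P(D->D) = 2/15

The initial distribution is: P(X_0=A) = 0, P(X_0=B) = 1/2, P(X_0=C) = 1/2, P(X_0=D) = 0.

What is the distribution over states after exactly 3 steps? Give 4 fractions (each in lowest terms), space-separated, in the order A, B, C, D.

Propagating the distribution step by step (d_{t+1} = d_t * P):
d_0 = (A=0, B=1/2, C=1/2, D=0)
  d_1[A] = 0*8/15 + 1/2*1/3 + 1/2*1/15 + 0*1/5 = 1/5
  d_1[B] = 0*1/5 + 1/2*2/5 + 1/2*1/5 + 0*1/15 = 3/10
  d_1[C] = 0*1/15 + 1/2*1/5 + 1/2*2/3 + 0*3/5 = 13/30
  d_1[D] = 0*1/5 + 1/2*1/15 + 1/2*1/15 + 0*2/15 = 1/15
d_1 = (A=1/5, B=3/10, C=13/30, D=1/15)
  d_2[A] = 1/5*8/15 + 3/10*1/3 + 13/30*1/15 + 1/15*1/5 = 56/225
  d_2[B] = 1/5*1/5 + 3/10*2/5 + 13/30*1/5 + 1/15*1/15 = 113/450
  d_2[C] = 1/5*1/15 + 3/10*1/5 + 13/30*2/3 + 1/15*3/5 = 181/450
  d_2[D] = 1/5*1/5 + 3/10*1/15 + 13/30*1/15 + 1/15*2/15 = 22/225
d_2 = (A=56/225, B=113/450, C=181/450, D=22/225)
  d_3[A] = 56/225*8/15 + 113/450*1/3 + 181/450*1/15 + 22/225*1/5 = 887/3375
  d_3[B] = 56/225*1/5 + 113/450*2/5 + 181/450*1/5 + 22/225*1/15 = 1601/6750
  d_3[C] = 56/225*1/15 + 113/450*1/5 + 181/450*2/3 + 22/225*3/5 = 2657/6750
  d_3[D] = 56/225*1/5 + 113/450*1/15 + 181/450*1/15 + 22/225*2/15 = 359/3375
d_3 = (A=887/3375, B=1601/6750, C=2657/6750, D=359/3375)

Answer: 887/3375 1601/6750 2657/6750 359/3375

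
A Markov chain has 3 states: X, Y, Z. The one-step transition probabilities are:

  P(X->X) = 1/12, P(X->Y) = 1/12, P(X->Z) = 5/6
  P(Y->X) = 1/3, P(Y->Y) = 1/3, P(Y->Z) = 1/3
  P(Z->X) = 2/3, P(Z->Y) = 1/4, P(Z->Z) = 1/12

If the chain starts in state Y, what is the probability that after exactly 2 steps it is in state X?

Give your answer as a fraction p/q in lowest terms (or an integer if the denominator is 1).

Computing P^2 by repeated multiplication:
P^1 =
  X: [1/12, 1/12, 5/6]
  Y: [1/3, 1/3, 1/3]
  Z: [2/3, 1/4, 1/12]
P^2 =
  X: [85/144, 35/144, 1/6]
  Y: [13/36, 2/9, 5/12]
  Z: [7/36, 23/144, 31/48]

(P^2)[Y -> X] = 13/36

Answer: 13/36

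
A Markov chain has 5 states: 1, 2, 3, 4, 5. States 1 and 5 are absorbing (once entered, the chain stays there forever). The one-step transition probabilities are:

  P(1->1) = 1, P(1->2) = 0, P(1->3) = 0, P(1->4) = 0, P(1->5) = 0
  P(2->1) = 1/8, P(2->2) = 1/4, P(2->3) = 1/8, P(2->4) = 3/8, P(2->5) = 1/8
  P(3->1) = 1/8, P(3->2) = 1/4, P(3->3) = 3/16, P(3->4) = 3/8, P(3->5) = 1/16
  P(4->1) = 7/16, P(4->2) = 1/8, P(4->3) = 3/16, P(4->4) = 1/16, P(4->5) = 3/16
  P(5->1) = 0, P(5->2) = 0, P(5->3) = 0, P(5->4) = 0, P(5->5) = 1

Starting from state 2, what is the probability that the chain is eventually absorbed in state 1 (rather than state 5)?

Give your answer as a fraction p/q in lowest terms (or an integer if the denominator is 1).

Answer: 45/73

Derivation:
Let a_i = P(absorbed in 1 | start in state i).
Boundary conditions: a_1 = 1, a_5 = 0.
For each transient state i, a_i = sum_j P(i->j) * a_j:
  a_2 = 1/8*a_1 + 1/4*a_2 + 1/8*a_3 + 3/8*a_4 + 1/8*a_5
  a_3 = 1/8*a_1 + 1/4*a_2 + 3/16*a_3 + 3/8*a_4 + 1/16*a_5
  a_4 = 7/16*a_1 + 1/8*a_2 + 3/16*a_3 + 1/16*a_4 + 3/16*a_5

Substituting a_1 = 1 and a_5 = 0, rearrange to (I - Q) a = r where r[i] = P(i -> 1):
  [3/4, -1/8, -3/8] . (a_2, a_3, a_4) = 1/8
  [-1/4, 13/16, -3/8] . (a_2, a_3, a_4) = 1/8
  [-1/8, -3/16, 15/16] . (a_2, a_3, a_4) = 7/16

Solving yields:
  a_2 = 45/73
  a_3 = 48/73
  a_4 = 149/219

Starting state is 2, so the absorption probability is a_2 = 45/73.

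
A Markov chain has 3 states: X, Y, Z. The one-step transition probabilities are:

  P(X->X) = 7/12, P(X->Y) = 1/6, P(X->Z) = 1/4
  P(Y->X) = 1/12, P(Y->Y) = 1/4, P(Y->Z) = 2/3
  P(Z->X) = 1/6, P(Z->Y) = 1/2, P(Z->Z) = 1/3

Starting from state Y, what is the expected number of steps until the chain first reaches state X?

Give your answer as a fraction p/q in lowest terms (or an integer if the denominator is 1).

Answer: 8

Derivation:
Let h_i = expected steps to first reach X from state i.
Boundary: h_X = 0.
First-step equations for the other states:
  h_Y = 1 + 1/12*h_X + 1/4*h_Y + 2/3*h_Z
  h_Z = 1 + 1/6*h_X + 1/2*h_Y + 1/3*h_Z

Substituting h_X = 0 and rearranging gives the linear system (I - Q) h = 1:
  [3/4, -2/3] . (h_Y, h_Z) = 1
  [-1/2, 2/3] . (h_Y, h_Z) = 1

Solving yields:
  h_Y = 8
  h_Z = 15/2

Starting state is Y, so the expected hitting time is h_Y = 8.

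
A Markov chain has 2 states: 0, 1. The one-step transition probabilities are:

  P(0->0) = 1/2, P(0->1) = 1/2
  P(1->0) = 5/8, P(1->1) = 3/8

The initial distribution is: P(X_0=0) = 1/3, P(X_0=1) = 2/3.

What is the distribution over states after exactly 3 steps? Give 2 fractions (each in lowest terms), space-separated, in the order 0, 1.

Propagating the distribution step by step (d_{t+1} = d_t * P):
d_0 = (0=1/3, 1=2/3)
  d_1[0] = 1/3*1/2 + 2/3*5/8 = 7/12
  d_1[1] = 1/3*1/2 + 2/3*3/8 = 5/12
d_1 = (0=7/12, 1=5/12)
  d_2[0] = 7/12*1/2 + 5/12*5/8 = 53/96
  d_2[1] = 7/12*1/2 + 5/12*3/8 = 43/96
d_2 = (0=53/96, 1=43/96)
  d_3[0] = 53/96*1/2 + 43/96*5/8 = 427/768
  d_3[1] = 53/96*1/2 + 43/96*3/8 = 341/768
d_3 = (0=427/768, 1=341/768)

Answer: 427/768 341/768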